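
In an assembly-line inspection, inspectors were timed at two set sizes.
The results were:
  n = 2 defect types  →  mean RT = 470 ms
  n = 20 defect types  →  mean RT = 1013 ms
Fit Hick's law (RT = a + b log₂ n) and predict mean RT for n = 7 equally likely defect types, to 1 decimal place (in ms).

RT is linear in log₂ n, so two points fix the line:
  b = (1013 − 470) / (log₂ 20 − log₂ 2) = 543 / (4.3219 − 1) = 163.459 ms/bit
  a = 470 − 163.459 × 1 = 306.541 ms
Then RT(7) = 306.541 + 163.459 × log₂ 7 = 306.541 + 163.459 × 2.8074 ≈ 765.429 ms.

765.4 ms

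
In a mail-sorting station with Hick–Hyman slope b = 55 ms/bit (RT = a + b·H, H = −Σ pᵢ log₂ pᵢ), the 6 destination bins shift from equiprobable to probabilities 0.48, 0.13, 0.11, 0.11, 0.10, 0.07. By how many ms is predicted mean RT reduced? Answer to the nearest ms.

22 ms

The RT saving is b·ΔH. Equiprobable H₀ = log₂(6) = 2.5850 bits; with the given probabilities H = 2.1922 bits.
b·(H₀ − H) = 55 × (2.5850 − 2.1922) = 21.60 ms.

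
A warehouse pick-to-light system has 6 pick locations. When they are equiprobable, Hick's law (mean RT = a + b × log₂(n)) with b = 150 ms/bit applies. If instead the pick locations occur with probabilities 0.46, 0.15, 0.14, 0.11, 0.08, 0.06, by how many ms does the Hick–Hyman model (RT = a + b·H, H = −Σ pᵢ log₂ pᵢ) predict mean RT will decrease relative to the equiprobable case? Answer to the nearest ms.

56 ms

The RT saving is b·ΔH. Equiprobable H₀ = log₂(6) = 2.5850 bits; with the given probabilities H = 2.2083 bits.
b·(H₀ − H) = 150 × (2.5850 − 2.2083) = 56.50 ms.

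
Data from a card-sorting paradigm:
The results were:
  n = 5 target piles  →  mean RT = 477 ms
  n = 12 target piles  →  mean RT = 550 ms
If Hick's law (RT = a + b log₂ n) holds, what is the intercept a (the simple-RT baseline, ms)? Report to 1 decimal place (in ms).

342.8 ms

b = (RT₂ − RT₁)/(log₂ n₂ − log₂ n₁) = (550 − 477)/(3.5850 − 2.3219) = 57.797 ms/bit.
Intercept: a = 477 − 57.797·log₂(5) = 342.799 ms.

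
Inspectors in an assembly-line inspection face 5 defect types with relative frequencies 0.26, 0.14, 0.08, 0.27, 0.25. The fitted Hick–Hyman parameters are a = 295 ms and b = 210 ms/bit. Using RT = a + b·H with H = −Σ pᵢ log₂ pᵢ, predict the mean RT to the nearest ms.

758 ms

H = 0.26·log₂(1/0.26) + 0.14·log₂(1/0.14) + 0.08·log₂(1/0.08) + 0.27·log₂(1/0.27) + 0.25·log₂(1/0.25) = 2.2039 bits.
RT = 295 + 210 × 2.2039 = 757.82 ms.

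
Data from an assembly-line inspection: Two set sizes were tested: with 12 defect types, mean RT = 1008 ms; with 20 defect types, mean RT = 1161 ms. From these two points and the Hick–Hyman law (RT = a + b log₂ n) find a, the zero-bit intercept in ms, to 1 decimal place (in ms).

The slope on a log₂ axis is (1161 − 1008) / (4.3219 − 3.5850) = 207.608 ms/bit.
Intercept: a = 1008 − 207.608·log₂(12) = 263.733 ms.

263.7 ms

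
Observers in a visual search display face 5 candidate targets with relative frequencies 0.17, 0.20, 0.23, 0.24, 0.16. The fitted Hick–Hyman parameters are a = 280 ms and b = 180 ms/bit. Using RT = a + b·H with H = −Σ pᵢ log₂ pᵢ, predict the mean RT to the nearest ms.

695 ms

H = 0.17·log₂(1/0.17) + 0.20·log₂(1/0.20) + 0.23·log₂(1/0.23) + 0.24·log₂(1/0.24) + 0.16·log₂(1/0.16) = 2.3038 bits.
RT = 280 + 180 × 2.3038 = 694.68 ms.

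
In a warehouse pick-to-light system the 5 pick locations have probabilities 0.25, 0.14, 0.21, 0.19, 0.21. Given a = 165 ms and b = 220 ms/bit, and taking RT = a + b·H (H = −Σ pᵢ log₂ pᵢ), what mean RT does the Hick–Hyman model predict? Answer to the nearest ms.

H = 0.25·log₂(1/0.25) + 0.14·log₂(1/0.14) + 0.21·log₂(1/0.21) + 0.19·log₂(1/0.19) + 0.21·log₂(1/0.21) = 2.2980 bits.
RT = 165 + 220 × 2.2980 = 670.56 ms.

671 ms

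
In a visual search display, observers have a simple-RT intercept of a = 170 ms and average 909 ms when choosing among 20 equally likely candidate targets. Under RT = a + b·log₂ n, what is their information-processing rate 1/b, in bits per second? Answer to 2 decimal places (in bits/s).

Choice component = 909 − 170 = 739 ms over log₂(20) = 4.3219 bits.
b = 739 / 4.3219 = 170.988 ms/bit, so 1/b = 5.848 bits/s.

5.85 bits/s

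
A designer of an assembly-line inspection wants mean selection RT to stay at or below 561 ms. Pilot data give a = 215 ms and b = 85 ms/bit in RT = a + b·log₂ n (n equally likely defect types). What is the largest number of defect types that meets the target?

Information budget: (561 − 215)/85 = 4.0706 bits, so n ≤ 2^4.0706 = 16.802 → at most 16.

16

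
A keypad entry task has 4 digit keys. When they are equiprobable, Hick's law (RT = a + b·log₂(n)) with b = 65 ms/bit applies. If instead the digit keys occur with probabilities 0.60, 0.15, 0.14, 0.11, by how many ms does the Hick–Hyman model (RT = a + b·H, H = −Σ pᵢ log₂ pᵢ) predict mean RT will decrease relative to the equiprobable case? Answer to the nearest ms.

Equiprobable entropy H₀ = log₂ 4 = 2.0000 bits.
Skewed entropy H = −Σ pᵢ log₂ pᵢ = 1.6001 bits.
ΔRT = b·(H₀ − H) = 65 × 0.3999 = 25.99 ms.

26 ms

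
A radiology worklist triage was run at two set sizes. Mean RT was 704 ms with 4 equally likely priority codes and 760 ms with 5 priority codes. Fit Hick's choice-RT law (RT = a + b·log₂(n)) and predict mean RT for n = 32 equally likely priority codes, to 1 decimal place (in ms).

RT is linear in log₂ n, so two points fix the line:
  b = (760 − 704) / (log₂ 5 − log₂ 4) = 56 / (2.3219 − 2) = 173.952 ms/bit
  a = 704 − 173.952 × 2 = 356.096 ms
Then RT(32) = 356.096 + 173.952 × log₂ 32 = 356.096 + 173.952 × 5 ≈ 1225.856 ms.

1225.9 ms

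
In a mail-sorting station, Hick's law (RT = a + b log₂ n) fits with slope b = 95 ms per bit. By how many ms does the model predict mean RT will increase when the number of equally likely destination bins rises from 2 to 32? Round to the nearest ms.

The intercept a cancels: ΔRT = b·(log₂ n₂ − log₂ n₁) = b·log₂(n₂/n₁).
log₂(32) − log₂(2) = log₂(32/2) = log₂(16) = 4.
ΔRT = 95 × 4.0000 = 380.000 ms.

380 ms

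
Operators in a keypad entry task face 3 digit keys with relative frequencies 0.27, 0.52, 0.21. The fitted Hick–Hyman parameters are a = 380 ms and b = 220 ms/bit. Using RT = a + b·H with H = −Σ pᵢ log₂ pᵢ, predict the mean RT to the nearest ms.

704 ms

H = 0.27·log₂(1/0.27) + 0.52·log₂(1/0.52) + 0.21·log₂(1/0.21) = 1.4734 bits.
RT = 380 + 220 × 1.4734 = 704.15 ms.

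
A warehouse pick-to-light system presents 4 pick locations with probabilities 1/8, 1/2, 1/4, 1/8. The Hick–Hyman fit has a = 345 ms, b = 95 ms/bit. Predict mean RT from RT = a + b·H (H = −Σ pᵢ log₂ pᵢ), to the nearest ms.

Each term −pᵢ log₂ pᵢ: 0.125·3 + 0.5·1 + 0.25·2 + 0.125·3; summed, H = 1.750 bits.
Mean RT = a + bH = 345 + 95·1.750 = 511.25 ms.

511 ms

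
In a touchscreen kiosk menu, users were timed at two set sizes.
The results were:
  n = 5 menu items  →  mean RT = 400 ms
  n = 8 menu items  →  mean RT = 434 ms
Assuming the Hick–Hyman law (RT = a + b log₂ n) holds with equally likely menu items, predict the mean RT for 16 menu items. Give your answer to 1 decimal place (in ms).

RT is linear in log₂ n, so two points fix the line:
  b = (434 − 400) / (log₂ 8 − log₂ 5) = 34 / (3 − 2.3219) = 50.142 ms/bit
  a = 400 − 50.142 × 2.3219 = 283.573 ms
Then RT(16) = 283.573 + 50.142 × log₂ 16 = 283.573 + 50.142 × 4 ≈ 484.142 ms.

484.1 ms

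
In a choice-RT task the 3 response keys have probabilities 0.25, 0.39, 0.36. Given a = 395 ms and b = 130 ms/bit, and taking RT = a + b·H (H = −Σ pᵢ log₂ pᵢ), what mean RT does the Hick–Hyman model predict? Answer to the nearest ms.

598 ms

Entropy contributions −pᵢ log₂ pᵢ: 0.5000, 0.5298, 0.5306; sum H = 1.5604 bits.
RT = a + bH = 395 + 130·1.5604 = 597.85 ms.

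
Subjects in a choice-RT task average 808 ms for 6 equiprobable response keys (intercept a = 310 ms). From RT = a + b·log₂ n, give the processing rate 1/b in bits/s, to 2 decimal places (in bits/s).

Choice component = 808 − 310 = 498 ms over log₂(6) = 2.5850 bits.
b = 498 / 2.5850 = 192.653 ms/bit, so 1/b = 5.191 bits/s.

5.19 bits/s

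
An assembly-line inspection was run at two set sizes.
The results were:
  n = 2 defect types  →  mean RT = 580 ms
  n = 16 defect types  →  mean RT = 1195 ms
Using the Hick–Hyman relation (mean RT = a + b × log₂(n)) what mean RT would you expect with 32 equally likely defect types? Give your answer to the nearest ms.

Solve the two-equation system in a and b:
  b = (1195 − 580) / (log₂ 16 − log₂ 2) = 615 / (4 − 1) = 205 ms/bit
  a = 580 − 205 × 1 = 375 ms
Then RT(32) = 375 + 205 × log₂ 32 = 375 + 205 × 5 ≈ 1400.000 ms.

1400 ms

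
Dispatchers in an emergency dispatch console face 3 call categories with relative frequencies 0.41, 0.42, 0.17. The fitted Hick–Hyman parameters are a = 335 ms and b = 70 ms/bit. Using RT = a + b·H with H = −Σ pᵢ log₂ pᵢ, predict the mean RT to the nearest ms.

H = 0.41·log₂(1/0.41) + 0.42·log₂(1/0.42) + 0.17·log₂(1/0.17) = 1.4876 bits.
RT = 335 + 70 × 1.4876 = 439.13 ms.

439 ms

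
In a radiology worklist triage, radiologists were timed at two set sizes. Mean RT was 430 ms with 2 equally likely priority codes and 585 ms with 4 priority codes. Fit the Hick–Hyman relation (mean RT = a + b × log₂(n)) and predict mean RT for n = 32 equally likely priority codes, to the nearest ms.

With log₂ n on the abscissa the relation is linear; from the two conditions:
  b = (585 − 430) / (log₂ 4 − log₂ 2) = 155 / (2 − 1) = 155 ms/bit
  a = 430 − 155 × 1 = 275 ms
Then RT(32) = 275 + 155 × log₂ 32 = 275 + 155 × 5 ≈ 1050.000 ms.

1050 ms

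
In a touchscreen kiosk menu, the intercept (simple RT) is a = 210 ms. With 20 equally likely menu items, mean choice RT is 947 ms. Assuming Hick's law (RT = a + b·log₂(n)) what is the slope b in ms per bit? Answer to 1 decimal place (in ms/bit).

170.5 ms/bit

b = (947 − 210) / log₂(20) = 737 / 4.3219 = 170.526 ms/bit.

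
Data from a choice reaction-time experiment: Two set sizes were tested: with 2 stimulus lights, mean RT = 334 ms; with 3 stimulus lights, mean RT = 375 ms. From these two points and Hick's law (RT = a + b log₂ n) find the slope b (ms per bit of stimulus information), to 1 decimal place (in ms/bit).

The slope on a log₂ axis is (375 − 334) / (1.5850 − 1) = 70.090 ms/bit.

70.1 ms/bit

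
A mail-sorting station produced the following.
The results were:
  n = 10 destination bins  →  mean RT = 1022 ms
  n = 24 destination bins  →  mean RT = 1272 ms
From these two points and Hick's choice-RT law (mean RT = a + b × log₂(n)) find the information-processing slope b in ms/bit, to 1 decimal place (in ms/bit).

197.9 ms/bit

b = (RT₂ − RT₁)/(log₂ n₂ − log₂ n₁) = (1272 − 1022)/(4.5850 − 3.3219) = 197.936 ms/bit.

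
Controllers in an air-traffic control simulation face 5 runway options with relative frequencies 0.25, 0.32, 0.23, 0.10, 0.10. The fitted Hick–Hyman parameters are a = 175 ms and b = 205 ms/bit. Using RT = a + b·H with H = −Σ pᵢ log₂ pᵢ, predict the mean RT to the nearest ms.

622 ms

Entropy contributions −pᵢ log₂ pᵢ: 0.5000, 0.5260, 0.4877, 0.3322, 0.3322; sum H = 2.1781 bits.
RT = a + bH = 175 + 205·2.1781 = 621.51 ms.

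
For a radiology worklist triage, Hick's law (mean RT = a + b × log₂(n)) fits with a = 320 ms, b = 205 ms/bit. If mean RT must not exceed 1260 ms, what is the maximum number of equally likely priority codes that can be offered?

205·log₂ n ≤ 1260 − 320 = 940, giving log₂ n ≤ 4.5854 and n ≤ 24.007. The largest whole number is 24.

24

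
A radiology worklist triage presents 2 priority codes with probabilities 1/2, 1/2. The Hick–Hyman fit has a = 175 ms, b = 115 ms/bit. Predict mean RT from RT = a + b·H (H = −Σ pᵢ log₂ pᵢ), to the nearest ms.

H = −Σ pᵢ log₂ pᵢ = 0.5·1 + 0.5·1 = 1.000 bits.
RT = 175 + 115 × 1.000 = 290.00 ms.

290 ms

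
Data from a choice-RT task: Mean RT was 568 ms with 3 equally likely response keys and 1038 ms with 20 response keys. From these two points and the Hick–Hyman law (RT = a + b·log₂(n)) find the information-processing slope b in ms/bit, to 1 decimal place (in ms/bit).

171.7 ms/bit

b = (RT₂ − RT₁)/(log₂ n₂ − log₂ n₁) = (1038 − 568)/(4.3219 − 1.5850) = 171.723 ms/bit.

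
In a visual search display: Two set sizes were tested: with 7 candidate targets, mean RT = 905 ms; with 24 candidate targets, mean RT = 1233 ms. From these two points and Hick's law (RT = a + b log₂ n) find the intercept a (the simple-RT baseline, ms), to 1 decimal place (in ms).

387.0 ms

Slope: b = (1233 − 905) / (log₂ 24 − log₂ 7) = 328/1.7776 = 184.518 ms/bit.
a = RT₁ − b·log₂ n₁ = 905 − 184.518 × 2.8074 = 386.993 ms.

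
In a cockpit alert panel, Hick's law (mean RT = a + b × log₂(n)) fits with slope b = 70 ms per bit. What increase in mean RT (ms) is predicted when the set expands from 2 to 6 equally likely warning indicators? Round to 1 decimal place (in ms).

110.9 ms

Only the slope matters, since a is common to both: ΔRT = b·log₂(n₂/n₁).
log₂(6) − log₂(2) = 2.5850 − 1 = 1.5850.
ΔRT = 70 × 1.5850 = 110.947 ms.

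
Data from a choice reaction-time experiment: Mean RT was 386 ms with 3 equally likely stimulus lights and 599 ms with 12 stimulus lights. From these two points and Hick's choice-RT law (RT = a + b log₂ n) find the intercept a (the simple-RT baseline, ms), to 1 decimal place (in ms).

Slope: b = (599 − 386) / (log₂ 12 − log₂ 3) = 213/2.0000 = 106.500 ms/bit.
Intercept: a = 386 − 106.500·log₂(3) = 217.201 ms.

217.2 ms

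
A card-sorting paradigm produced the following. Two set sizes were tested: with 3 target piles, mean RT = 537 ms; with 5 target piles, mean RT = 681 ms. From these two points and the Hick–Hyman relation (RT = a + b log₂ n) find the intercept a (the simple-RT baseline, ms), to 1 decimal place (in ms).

227.3 ms

Slope: b = (681 − 537) / (log₂ 5 − log₂ 3) = 144/0.7370 = 195.396 ms/bit.
Intercept: a = 537 − 195.396·log₂(3) = 227.305 ms.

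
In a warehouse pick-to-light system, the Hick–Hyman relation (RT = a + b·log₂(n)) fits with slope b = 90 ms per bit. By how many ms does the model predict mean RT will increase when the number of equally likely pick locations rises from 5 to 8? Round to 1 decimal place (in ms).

61.0 ms

The intercept a cancels: ΔRT = b·(log₂ n₂ − log₂ n₁) = b·log₂(n₂/n₁).
log₂(8) − log₂(5) = 3 − 2.3219 = 0.6781.
ΔRT = 90 × 0.6781 = 61.026 ms.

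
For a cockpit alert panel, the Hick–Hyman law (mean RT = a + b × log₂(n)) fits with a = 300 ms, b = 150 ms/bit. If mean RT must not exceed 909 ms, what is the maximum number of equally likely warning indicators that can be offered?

Set 300 + 150·log₂ n ≤ 909 → log₂ n ≤ (909 − 300)/150 = 4.0600.
So n ≤ 2^4.0600 = 16.679; the largest integer n is 16.

16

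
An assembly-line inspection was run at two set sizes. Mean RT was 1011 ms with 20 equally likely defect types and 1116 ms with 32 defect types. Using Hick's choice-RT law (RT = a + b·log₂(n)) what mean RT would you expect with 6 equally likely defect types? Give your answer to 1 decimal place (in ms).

742.0 ms

Fit slope and intercept:
  b = (1116 − 1011) / (log₂ 32 − log₂ 20) = 105 / (5 − 4.3219) = 154.851 ms/bit
  a = 1011 − 154.851 × 4.3219 = 341.746 ms
Then RT(6) = 341.746 + 154.851 × log₂ 6 = 341.746 + 154.851 × 2.5850 ≈ 742.029 ms.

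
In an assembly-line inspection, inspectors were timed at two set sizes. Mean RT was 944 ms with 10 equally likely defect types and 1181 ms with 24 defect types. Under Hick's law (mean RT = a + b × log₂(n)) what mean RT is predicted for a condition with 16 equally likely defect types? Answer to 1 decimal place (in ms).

1071.2 ms

RT is linear in log₂ n, so two points fix the line:
  b = (1181 − 944) / (log₂ 24 − log₂ 10) = 237 / (4.5850 − 3.3219) = 187.643 ms/bit
  a = 944 − 187.643 × 3.3219 = 320.662 ms
Then RT(16) = 320.662 + 187.643 × log₂ 16 = 320.662 + 187.643 × 4 ≈ 1071.236 ms.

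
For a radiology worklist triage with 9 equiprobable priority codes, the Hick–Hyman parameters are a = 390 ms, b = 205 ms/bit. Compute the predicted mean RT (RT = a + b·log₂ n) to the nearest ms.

1040 ms

log₂(9) = 3.1699 bits, so RT = 390 + 205 × 3.1699 ≈ 1039.835 ms.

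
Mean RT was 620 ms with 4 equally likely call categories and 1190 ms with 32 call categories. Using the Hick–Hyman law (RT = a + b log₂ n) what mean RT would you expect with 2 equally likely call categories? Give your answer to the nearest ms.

Fit slope and intercept:
  b = (1190 − 620) / (log₂ 32 − log₂ 4) = 570 / (5 − 2) = 190 ms/bit
  a = 620 − 190 × 2 = 240 ms
Then RT(2) = 240 + 190 × log₂ 2 = 240 + 190 × 1 ≈ 430.000 ms.

430 ms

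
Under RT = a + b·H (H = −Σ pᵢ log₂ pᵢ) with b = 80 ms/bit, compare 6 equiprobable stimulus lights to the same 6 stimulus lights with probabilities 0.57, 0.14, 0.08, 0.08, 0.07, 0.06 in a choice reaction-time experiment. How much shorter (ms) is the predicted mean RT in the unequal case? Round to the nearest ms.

Equiprobable entropy H₀ = log₂ 6 = 2.5850 bits.
Skewed entropy H = −Σ pᵢ log₂ pᵢ = 1.9545 bits.
ΔRT = b·(H₀ − H) = 80 × 0.6305 = 50.44 ms.

50 ms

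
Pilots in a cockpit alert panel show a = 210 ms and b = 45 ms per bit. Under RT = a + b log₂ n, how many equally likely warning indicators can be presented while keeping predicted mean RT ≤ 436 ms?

Set 210 + 45·log₂ n ≤ 436 → log₂ n ≤ (436 − 210)/45 = 5.0222.
So n ≤ 2^5.0222 = 32.497; the largest integer n is 32.

32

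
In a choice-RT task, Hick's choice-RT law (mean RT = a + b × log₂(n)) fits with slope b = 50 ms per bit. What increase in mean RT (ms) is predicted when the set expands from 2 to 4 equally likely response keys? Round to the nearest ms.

The intercept a cancels: ΔRT = b·(log₂ n₂ − log₂ n₁) = b·log₂(n₂/n₁).
log₂(4) − log₂(2) = log₂(4/2) = log₂(2) = 1.
ΔRT = 50 × 1.0000 = 50.000 ms.

50 ms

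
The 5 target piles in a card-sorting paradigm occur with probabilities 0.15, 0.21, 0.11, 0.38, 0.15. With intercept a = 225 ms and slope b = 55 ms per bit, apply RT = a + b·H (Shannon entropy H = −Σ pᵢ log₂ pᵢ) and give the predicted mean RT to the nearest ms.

H = 0.15·log₂(1/0.15) + 0.21·log₂(1/0.21) + 0.11·log₂(1/0.11) + 0.38·log₂(1/0.38) + 0.15·log₂(1/0.15) = 2.1747 bits.
RT = 225 + 55 × 2.1747 = 344.61 ms.

345 ms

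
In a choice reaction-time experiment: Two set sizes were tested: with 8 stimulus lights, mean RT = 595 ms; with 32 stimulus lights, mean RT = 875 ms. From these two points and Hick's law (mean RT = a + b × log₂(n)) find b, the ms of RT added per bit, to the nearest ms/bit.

140 ms/bit

The slope on a log₂ axis is (875 − 595) / (5 − 3) = 140 ms/bit.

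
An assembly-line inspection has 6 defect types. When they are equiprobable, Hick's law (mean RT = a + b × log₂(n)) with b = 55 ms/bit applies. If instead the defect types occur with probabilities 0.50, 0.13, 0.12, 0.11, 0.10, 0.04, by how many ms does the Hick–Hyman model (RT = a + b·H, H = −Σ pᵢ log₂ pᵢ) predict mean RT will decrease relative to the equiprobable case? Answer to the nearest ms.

The RT saving is b·ΔH. Equiprobable H₀ = log₂(6) = 2.5850 bits; with the given probabilities H = 2.1179 bits.
b·(H₀ − H) = 55 × (2.5850 − 2.1179) = 25.69 ms.

26 ms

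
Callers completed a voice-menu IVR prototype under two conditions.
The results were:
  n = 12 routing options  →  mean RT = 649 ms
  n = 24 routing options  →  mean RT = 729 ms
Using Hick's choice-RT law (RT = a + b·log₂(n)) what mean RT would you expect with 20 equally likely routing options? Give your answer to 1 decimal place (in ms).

708.0 ms

With log₂ n on the abscissa the relation is linear; from the two conditions:
  b = (729 − 649) / (log₂ 24 − log₂ 12) = 80 / (4.5850 − 3.5850) = 80.000 ms/bit
  a = 649 − 80.000 × 3.5850 = 362.203 ms
Then RT(20) = 362.203 + 80.000 × log₂ 20 = 362.203 + 80.000 × 4.3219 ≈ 707.957 ms.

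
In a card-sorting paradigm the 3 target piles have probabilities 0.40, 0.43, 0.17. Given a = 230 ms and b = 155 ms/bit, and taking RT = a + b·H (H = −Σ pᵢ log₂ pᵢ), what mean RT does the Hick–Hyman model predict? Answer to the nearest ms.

460 ms

H = 0.40·log₂(1/0.40) + 0.43·log₂(1/0.43) + 0.17·log₂(1/0.17) = 1.4869 bits.
RT = 230 + 155 × 1.4869 = 460.47 ms.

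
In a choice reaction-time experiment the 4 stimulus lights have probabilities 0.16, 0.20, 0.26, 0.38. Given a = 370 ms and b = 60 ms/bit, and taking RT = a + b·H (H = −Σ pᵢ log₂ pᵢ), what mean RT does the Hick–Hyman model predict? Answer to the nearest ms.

Entropy contributions −pᵢ log₂ pᵢ: 0.4230, 0.4644, 0.5053, 0.5305; sum H = 1.9231 bits.
RT = a + bH = 370 + 60·1.9231 = 485.39 ms.

485 ms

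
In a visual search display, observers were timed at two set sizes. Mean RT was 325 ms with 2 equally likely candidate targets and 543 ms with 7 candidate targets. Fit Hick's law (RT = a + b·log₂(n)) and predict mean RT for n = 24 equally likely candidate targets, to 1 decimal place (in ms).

With log₂ n on the abscissa the relation is linear; from the two conditions:
  b = (543 − 325) / (log₂ 7 − log₂ 2) = 218 / (2.8074 − 1) = 120.618 ms/bit
  a = 325 − 120.618 × 1 = 204.382 ms
Then RT(24) = 204.382 + 120.618 × log₂ 24 = 204.382 + 120.618 × 4.5850 ≈ 757.412 ms.

757.4 ms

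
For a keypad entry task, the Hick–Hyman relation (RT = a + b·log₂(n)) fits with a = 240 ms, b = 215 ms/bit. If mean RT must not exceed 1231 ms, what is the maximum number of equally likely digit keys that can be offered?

24

Information budget: (1231 − 240)/215 = 4.6093 bits, so n ≤ 2^4.6093 = 24.408 → at most 24.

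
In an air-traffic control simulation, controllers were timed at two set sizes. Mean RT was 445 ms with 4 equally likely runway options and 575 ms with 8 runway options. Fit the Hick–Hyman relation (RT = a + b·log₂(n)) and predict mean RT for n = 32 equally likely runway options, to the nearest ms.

835 ms

Fit slope and intercept:
  b = (575 − 445) / (log₂ 8 − log₂ 4) = 130 / (3 − 2) = 130 ms/bit
  a = 445 − 130 × 2 = 185 ms
Then RT(32) = 185 + 130 × log₂ 32 = 185 + 130 × 5 ≈ 835.000 ms.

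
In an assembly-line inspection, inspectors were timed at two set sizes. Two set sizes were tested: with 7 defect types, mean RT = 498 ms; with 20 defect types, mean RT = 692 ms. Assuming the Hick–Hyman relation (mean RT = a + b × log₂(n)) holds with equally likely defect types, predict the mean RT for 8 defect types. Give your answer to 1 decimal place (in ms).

522.7 ms

With log₂ n on the abscissa the relation is linear; from the two conditions:
  b = (692 − 498) / (log₂ 20 − log₂ 7) = 194 / (4.3219 − 2.8074) = 128.089 ms/bit
  a = 498 − 128.089 × 2.8074 = 138.409 ms
Then RT(8) = 138.409 + 128.089 × log₂ 8 = 138.409 + 128.089 × 3 ≈ 522.676 ms.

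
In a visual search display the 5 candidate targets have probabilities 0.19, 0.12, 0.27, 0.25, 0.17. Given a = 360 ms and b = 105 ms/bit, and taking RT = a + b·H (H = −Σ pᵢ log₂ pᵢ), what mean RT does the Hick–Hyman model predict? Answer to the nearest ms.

598 ms

Entropy contributions −pᵢ log₂ pᵢ: 0.4552, 0.3671, 0.5100, 0.5000, 0.4346; sum H = 2.2669 bits.
RT = a + bH = 360 + 105·2.2669 = 598.02 ms.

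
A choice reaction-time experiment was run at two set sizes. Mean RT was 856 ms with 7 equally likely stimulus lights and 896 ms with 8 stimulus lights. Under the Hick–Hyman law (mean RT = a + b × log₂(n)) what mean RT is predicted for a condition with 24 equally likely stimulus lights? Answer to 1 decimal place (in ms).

Solve the two-equation system in a and b:
  b = (896 − 856) / (log₂ 8 − log₂ 7) = 40 / (3 − 2.8074) = 207.636 ms/bit
  a = 856 − 207.636 × 2.8074 = 273.093 ms
Then RT(24) = 273.093 + 207.636 × log₂ 24 = 273.093 + 207.636 × 4.5850 ≈ 1225.095 ms.

1225.1 ms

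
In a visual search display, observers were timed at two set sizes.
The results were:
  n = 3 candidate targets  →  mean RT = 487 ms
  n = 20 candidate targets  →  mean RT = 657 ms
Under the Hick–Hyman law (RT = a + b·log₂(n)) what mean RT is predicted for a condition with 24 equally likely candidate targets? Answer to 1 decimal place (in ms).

673.3 ms

With log₂ n on the abscissa the relation is linear; from the two conditions:
  b = (657 − 487) / (log₂ 20 − log₂ 3) = 170 / (4.3219 − 1.5850) = 62.113 ms/bit
  a = 487 − 62.113 × 1.5850 = 388.554 ms
Then RT(24) = 388.554 + 62.113 × log₂ 24 = 388.554 + 62.113 × 4.5850 ≈ 673.338 ms.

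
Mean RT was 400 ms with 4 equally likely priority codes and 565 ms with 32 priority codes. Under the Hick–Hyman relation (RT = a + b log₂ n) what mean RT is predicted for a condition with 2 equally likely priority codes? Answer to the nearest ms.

345 ms

Solve the two-equation system in a and b:
  b = (565 − 400) / (log₂ 32 − log₂ 4) = 165 / (5 − 2) = 55 ms/bit
  a = 400 − 55 × 2 = 290 ms
Then RT(2) = 290 + 55 × log₂ 2 = 290 + 55 × 1 ≈ 345.000 ms.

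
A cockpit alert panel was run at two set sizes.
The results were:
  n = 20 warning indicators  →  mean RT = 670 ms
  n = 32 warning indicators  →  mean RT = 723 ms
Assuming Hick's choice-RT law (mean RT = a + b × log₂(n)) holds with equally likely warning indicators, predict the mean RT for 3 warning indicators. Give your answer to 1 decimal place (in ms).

Fit slope and intercept:
  b = (723 − 670) / (log₂ 32 − log₂ 20) = 53 / (5 − 4.3219) = 78.163 ms/bit
  a = 670 − 78.163 × 4.3219 = 332.186 ms
Then RT(3) = 332.186 + 78.163 × log₂ 3 = 332.186 + 78.163 × 1.5850 ≈ 456.071 ms.

456.1 ms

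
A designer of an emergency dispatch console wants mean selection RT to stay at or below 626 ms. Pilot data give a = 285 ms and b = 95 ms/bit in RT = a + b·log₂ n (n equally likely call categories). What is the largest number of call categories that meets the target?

12

Information budget: (626 − 285)/95 = 3.5895 bits, so n ≤ 2^3.5895 = 12.038 → at most 12.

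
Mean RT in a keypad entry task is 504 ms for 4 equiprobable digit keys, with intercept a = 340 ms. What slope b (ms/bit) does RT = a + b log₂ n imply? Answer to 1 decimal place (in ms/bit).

4 alternatives carry log₂ 4 = 2 bits; the choice cost is 504 − 340 = 164 ms, so b = 164/2 = 82.000 ms/bit.

82.0 ms/bit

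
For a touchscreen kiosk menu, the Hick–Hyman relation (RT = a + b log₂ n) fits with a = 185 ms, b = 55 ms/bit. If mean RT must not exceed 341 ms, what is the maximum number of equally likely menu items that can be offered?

7

Set 185 + 55·log₂ n ≤ 341 → log₂ n ≤ (341 − 185)/55 = 2.8364.
So n ≤ 2^2.8364 = 7.142; the largest integer n is 7.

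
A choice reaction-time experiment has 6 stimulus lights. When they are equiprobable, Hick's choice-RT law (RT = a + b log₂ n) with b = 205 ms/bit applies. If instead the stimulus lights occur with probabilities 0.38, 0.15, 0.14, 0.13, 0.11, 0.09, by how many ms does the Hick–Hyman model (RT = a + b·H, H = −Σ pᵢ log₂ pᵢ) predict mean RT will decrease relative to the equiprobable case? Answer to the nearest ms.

The RT saving is b·ΔH. Equiprobable H₀ = log₂(6) = 2.5850 bits; with the given probabilities H = 2.3837 bits.
b·(H₀ − H) = 205 × (2.5850 − 2.3837) = 41.26 ms.

41 ms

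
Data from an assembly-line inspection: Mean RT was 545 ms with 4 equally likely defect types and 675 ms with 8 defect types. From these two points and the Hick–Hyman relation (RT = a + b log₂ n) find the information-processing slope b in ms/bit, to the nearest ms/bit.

130 ms/bit

b = (RT₂ − RT₁)/(log₂ n₂ − log₂ n₁) = (675 − 545)/(3 − 2) = 130 ms/bit.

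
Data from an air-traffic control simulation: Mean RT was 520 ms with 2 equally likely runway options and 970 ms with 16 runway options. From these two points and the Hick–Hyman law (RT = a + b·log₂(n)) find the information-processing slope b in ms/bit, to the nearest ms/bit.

150 ms/bit

b = (RT₂ − RT₁)/(log₂ n₂ − log₂ n₁) = (970 − 520)/(4 − 1) = 150 ms/bit.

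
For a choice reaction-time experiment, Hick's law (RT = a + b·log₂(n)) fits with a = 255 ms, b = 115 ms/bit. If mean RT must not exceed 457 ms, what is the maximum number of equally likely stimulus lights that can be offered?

Information budget: (457 − 255)/115 = 1.7565 bits, so n ≤ 2^1.7565 = 3.379 → at most 3.

3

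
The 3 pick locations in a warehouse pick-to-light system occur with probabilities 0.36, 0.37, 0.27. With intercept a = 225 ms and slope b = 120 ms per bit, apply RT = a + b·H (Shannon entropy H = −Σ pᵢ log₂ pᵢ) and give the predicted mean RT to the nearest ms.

H = 0.36·log₂(1/0.36) + 0.37·log₂(1/0.37) + 0.27·log₂(1/0.27) = 1.5714 bits.
RT = 225 + 120 × 1.5714 = 413.56 ms.

414 ms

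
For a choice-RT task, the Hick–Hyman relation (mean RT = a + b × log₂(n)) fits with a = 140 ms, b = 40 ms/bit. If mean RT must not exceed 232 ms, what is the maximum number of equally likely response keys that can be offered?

4

40·log₂ n ≤ 232 − 140 = 92, giving log₂ n ≤ 2.3000 and n ≤ 4.925. The largest whole number is 4.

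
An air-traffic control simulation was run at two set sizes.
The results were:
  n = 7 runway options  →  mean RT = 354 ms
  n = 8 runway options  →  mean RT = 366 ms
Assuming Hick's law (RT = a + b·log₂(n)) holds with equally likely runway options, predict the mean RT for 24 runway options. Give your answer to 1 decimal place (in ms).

464.7 ms

Fit slope and intercept:
  b = (366 − 354) / (log₂ 8 − log₂ 7) = 12 / (3 − 2.8074) = 62.291 ms/bit
  a = 354 − 62.291 × 2.8074 = 179.128 ms
Then RT(24) = 179.128 + 62.291 × log₂ 24 = 179.128 + 62.291 × 4.5850 ≈ 464.728 ms.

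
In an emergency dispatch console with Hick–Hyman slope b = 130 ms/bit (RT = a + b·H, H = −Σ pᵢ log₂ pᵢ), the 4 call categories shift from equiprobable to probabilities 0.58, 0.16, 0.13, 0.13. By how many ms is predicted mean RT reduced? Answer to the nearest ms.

46 ms

The RT saving is b·ΔH. Equiprobable H₀ = log₂(4) = 2.0000 bits; with the given probabilities H = 1.6441 bits.
b·(H₀ − H) = 130 × (2.0000 − 1.6441) = 46.27 ms.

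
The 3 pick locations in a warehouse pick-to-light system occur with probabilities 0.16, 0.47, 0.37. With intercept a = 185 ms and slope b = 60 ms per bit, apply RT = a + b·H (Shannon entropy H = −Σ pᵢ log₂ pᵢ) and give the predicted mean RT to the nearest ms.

H = 0.16·log₂(1/0.16) + 0.47·log₂(1/0.47) + 0.37·log₂(1/0.37) = 1.4657 bits.
RT = 185 + 60 × 1.4657 = 272.94 ms.

273 ms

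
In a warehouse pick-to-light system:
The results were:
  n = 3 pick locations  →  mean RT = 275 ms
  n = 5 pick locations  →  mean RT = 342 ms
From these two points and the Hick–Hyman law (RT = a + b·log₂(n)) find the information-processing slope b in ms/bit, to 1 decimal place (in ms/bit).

90.9 ms/bit

Slope: b = (342 − 275) / (log₂ 5 − log₂ 3) = 67/0.7370 = 90.913 ms/bit.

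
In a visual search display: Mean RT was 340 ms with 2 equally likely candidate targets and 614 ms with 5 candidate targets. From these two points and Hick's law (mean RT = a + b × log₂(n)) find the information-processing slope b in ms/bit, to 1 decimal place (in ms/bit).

b = (RT₂ − RT₁)/(log₂ n₂ − log₂ n₁) = (614 − 340)/(2.3219 − 1) = 207.273 ms/bit.

207.3 ms/bit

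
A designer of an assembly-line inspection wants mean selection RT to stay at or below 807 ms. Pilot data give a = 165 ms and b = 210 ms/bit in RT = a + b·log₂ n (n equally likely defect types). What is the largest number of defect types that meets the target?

8

210·log₂ n ≤ 807 − 165 = 642, giving log₂ n ≤ 3.0571 and n ≤ 8.323. The largest whole number is 8.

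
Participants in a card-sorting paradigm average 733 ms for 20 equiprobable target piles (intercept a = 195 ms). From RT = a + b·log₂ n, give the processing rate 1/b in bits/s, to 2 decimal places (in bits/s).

8.03 bits/s

b = (733 − 195)/log₂ 20 = 538/4.3219 = 124.481 ms per bit = 0.12448 s/bit; the reciprocal is 8.033 bits/s.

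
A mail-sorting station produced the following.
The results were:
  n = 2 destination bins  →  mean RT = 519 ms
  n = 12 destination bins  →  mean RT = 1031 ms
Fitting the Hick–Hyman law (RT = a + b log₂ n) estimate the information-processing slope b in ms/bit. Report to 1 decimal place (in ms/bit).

Slope: b = (1031 − 519) / (log₂ 12 − log₂ 2) = 512/2.5850 = 198.069 ms/bit.

198.1 ms/bit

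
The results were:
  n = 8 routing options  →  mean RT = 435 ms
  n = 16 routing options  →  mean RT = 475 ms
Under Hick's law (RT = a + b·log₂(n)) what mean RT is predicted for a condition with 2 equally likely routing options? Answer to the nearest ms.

355 ms

Fit slope and intercept:
  b = (475 − 435) / (log₂ 16 − log₂ 8) = 40 / (4 − 3) = 40 ms/bit
  a = 435 − 40 × 3 = 315 ms
Then RT(2) = 315 + 40 × log₂ 2 = 315 + 40 × 1 ≈ 355.000 ms.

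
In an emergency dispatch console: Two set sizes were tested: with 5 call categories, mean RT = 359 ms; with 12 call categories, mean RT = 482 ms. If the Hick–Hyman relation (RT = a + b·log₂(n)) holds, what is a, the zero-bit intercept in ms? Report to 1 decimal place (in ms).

The slope on a log₂ axis is (482 − 359) / (3.5850 − 2.3219) = 97.385 ms/bit.
a = RT₁ − b·log₂ n₁ = 359 − 97.385 × 2.3219 = 132.880 ms.

132.9 ms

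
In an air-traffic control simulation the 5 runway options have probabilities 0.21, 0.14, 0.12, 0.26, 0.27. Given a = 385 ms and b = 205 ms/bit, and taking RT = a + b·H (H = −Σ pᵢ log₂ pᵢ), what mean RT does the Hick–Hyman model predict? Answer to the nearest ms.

847 ms

H = 0.21·log₂(1/0.21) + 0.14·log₂(1/0.14) + 0.12·log₂(1/0.12) + 0.26·log₂(1/0.26) + 0.27·log₂(1/0.27) = 2.2523 bits.
RT = 385 + 205 × 2.2523 = 846.72 ms.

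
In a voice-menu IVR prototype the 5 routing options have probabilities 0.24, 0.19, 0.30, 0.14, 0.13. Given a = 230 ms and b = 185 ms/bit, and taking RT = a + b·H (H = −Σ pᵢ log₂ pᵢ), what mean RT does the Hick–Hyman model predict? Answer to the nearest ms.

H = 0.24·log₂(1/0.24) + 0.19·log₂(1/0.19) + 0.30·log₂(1/0.30) + 0.14·log₂(1/0.14) + 0.13·log₂(1/0.13) = 2.2502 bits.
RT = 230 + 185 × 2.2502 = 646.29 ms.

646 ms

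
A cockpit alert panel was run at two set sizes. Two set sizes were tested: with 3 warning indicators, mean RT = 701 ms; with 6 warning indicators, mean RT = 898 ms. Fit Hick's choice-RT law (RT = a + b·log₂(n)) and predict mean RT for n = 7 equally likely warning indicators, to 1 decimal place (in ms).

941.8 ms

With log₂ n on the abscissa the relation is linear; from the two conditions:
  b = (898 − 701) / (log₂ 6 − log₂ 3) = 197 / (2.5850 − 1.5850) = 197.000 ms/bit
  a = 701 − 197.000 × 1.5850 = 388.762 ms
Then RT(7) = 388.762 + 197.000 × log₂ 7 = 388.762 + 197.000 × 2.8074 ≈ 941.811 ms.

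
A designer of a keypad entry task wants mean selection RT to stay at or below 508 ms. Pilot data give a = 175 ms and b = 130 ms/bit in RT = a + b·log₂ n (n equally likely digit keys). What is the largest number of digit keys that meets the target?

Set 175 + 130·log₂ n ≤ 508 → log₂ n ≤ (508 − 175)/130 = 2.5615.
So n ≤ 2^2.5615 = 5.903; the largest integer n is 5.

5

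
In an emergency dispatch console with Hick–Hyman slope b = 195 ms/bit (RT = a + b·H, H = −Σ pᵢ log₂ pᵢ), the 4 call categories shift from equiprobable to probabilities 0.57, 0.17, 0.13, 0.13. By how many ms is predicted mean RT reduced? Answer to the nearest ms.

66 ms

Equiprobable entropy H₀ = log₂ 4 = 2.0000 bits.
Skewed entropy H = −Σ pᵢ log₂ pᵢ = 1.6621 bits.
ΔRT = b·(H₀ − H) = 195 × 0.3379 = 65.89 ms.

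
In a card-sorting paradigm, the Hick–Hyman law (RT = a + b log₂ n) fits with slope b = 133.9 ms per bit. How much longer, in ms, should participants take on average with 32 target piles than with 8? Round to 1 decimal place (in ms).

267.8 ms

ΔRT = (a + b log₂ n₂) − (a + b log₂ n₁) = b·(log₂ n₂ − log₂ n₁).
log₂(32) − log₂(8) = log₂(32/8) = log₂(4) = 2.
ΔRT = 133.9 × 2.0000 = 267.800 ms.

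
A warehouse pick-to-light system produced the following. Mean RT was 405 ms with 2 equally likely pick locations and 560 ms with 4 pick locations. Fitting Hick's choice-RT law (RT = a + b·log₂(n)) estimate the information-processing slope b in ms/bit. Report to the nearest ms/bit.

b = (RT₂ − RT₁)/(log₂ n₂ − log₂ n₁) = (560 − 405)/(2 − 1) = 155 ms/bit.

155 ms/bit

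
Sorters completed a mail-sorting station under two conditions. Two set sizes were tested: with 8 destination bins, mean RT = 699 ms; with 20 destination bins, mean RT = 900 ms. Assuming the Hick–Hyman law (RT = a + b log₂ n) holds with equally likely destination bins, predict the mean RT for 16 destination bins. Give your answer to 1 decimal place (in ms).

Solve the two-equation system in a and b:
  b = (900 − 699) / (log₂ 20 − log₂ 8) = 201 / (4.3219 − 3) = 152.051 ms/bit
  a = 699 − 152.051 × 3 = 242.848 ms
Then RT(16) = 242.848 + 152.051 × log₂ 16 = 242.848 + 152.051 × 4 ≈ 851.051 ms.

851.1 ms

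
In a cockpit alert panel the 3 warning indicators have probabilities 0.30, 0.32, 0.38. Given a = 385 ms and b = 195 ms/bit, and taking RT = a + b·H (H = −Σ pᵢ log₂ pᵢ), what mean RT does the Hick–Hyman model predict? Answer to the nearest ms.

693 ms

Entropy contributions −pᵢ log₂ pᵢ: 0.5211, 0.5260, 0.5305; sum H = 1.5776 bits.
RT = a + bH = 385 + 195·1.5776 = 692.63 ms.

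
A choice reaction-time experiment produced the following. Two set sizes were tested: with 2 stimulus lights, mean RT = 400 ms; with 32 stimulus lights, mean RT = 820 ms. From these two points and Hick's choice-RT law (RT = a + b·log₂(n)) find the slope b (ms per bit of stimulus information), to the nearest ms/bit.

The slope on a log₂ axis is (820 − 400) / (5 − 1) = 105 ms/bit.

105 ms/bit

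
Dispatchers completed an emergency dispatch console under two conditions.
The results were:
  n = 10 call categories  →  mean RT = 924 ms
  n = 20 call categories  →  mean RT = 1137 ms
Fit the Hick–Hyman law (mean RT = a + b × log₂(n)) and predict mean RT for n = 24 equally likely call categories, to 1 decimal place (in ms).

Solve the two-equation system in a and b:
  b = (1137 − 924) / (log₂ 20 − log₂ 10) = 213 / (4.3219 − 3.3219) = 213.000 ms/bit
  a = 924 − 213.000 × 3.3219 = 216.429 ms
Then RT(24) = 216.429 + 213.000 × log₂ 24 = 216.429 + 213.000 × 4.5850 ≈ 1193.026 ms.

1193.0 ms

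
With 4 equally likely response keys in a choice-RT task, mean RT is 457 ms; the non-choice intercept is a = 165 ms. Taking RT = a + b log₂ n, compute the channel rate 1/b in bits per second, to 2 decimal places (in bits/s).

6.85 bits/s

b = (457 − 165)/log₂ 4 = 292/2 = 146.000 ms per bit = 0.14600 s/bit; the reciprocal is 6.849 bits/s.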